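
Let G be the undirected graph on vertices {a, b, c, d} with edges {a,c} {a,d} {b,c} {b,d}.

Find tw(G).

2

A width-2 tree decomposition is:
Bags: B1 = {a, b, d}  B2 = {a, b, c}
Tree: B1–B2
Each bag holds 3 vertices, so the decomposition has width 2, which upper-bounds the treewidth. Since b–d–a–c–b is a cycle in G, G is not acyclic. Forests are exactly the graphs of treewidth ≤ 1, so tw(G) ≥ 2. Combining the bounds, tw(G) = 2.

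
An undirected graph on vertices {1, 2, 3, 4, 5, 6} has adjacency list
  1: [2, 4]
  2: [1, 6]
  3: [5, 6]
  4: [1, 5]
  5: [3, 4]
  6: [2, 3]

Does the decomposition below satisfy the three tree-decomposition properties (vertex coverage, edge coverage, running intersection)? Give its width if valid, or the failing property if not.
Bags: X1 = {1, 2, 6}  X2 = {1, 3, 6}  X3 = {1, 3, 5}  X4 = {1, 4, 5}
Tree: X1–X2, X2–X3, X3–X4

Vertex coverage: the bags together contain {1, 2, 3, 4, 5, 6}, the full vertex set. Edge coverage: each edge of G has both endpoints in at least one bag. Running intersection: for every vertex, the bags containing it form a connected subtree. All three properties hold, so this is a valid tree decomposition of width max|bag| − 1 = 2, and hence tw(G) ≤ 2.

Yes; width 2.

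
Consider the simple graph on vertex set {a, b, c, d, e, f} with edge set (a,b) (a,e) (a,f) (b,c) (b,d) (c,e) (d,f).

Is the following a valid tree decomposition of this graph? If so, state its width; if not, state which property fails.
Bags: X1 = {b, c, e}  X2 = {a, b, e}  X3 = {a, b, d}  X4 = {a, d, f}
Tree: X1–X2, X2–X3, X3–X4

Yes; width 2.

Every vertex of G appears in some bag (union = {a, b, c, d, e, f}); every edge is covered by a bag; and for each vertex v the set of bags containing v is connected in the bag tree. The decomposition is therefore valid. The largest bag has 3 vertices, so the width is 2.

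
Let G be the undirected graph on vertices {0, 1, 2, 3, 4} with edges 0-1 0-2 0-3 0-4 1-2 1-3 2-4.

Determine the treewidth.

2

A width-2 tree decomposition is:
Bags: B1 = {0, 2, 4}  B2 = {0, 1, 2}  B3 = {0, 1, 3}
Tree: B1–B2, B2–B3
Each bag holds 3 vertices, so the decomposition has width 2, which upper-bounds the treewidth. Conversely, {0, 1, 2} is a clique of size 3, and the vertices of any clique must share a bag in every tree decomposition; so some bag has ≥ 3 vertices and tw(G) ≥ 2. The upper and lower bounds meet at 2, so that is the treewidth.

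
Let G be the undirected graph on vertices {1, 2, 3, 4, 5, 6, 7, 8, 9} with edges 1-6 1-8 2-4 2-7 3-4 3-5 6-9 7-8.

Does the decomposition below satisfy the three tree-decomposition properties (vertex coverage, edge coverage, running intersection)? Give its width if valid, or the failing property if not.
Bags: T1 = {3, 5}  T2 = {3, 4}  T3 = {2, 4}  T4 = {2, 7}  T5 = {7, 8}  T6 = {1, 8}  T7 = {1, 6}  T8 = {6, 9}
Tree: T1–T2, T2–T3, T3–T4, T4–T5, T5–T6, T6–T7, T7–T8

Every vertex of G appears in some bag (union = {1, 2, 3, 4, 5, 6, 7, 8, 9}); every edge is covered by a bag; and for each vertex v the set of bags containing v is connected in the bag tree. The decomposition is therefore valid. The largest bag has 2 vertices, so the width is 1.

Yes; width 1.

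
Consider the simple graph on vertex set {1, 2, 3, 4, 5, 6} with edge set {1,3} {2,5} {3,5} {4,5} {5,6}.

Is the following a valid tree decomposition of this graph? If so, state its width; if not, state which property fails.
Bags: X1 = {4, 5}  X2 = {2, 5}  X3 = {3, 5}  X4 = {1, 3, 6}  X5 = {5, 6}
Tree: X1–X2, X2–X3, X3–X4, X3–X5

No — bags containing vertex 6 are not connected in the tree.

A tree decomposition must satisfy three properties: every vertex lies in some bag; for every edge, both endpoints lie together in some bag; and for every vertex, the bags containing it form a connected subtree. Here bags containing vertex 6 are not connected in the tree, so the decomposition is invalid.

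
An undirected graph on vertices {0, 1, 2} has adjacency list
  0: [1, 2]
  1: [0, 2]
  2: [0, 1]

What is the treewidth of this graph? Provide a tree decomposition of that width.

A single bag containing all 3 vertices is trivially a valid decomposition of width 2. On the other hand G contains the 3-clique {0, 1, 2}. A clique must lie in a single bag of any decomposition, so no decomposition can have width below 2. The upper and lower bounds meet at 2, so that is the treewidth.

Treewidth 2.
One optimal decomposition is:
Bags: B1 = {0, 1, 2}
Tree: (single bag)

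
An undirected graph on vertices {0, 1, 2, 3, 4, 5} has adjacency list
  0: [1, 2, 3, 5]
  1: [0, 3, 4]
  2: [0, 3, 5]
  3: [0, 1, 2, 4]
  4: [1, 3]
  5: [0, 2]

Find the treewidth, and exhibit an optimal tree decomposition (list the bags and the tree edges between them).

Treewidth 2.
Bags: B1 = {0, 1, 3}  B2 = {0, 2, 3}  B3 = {1, 3, 4}  B4 = {0, 2, 5}
Tree: B1–B2, B1–B3, B2–B4

Every bag has size at most 3, so the width is 3 − 1 = 2 and tw(G) ≤ 2. For the lower bound, the 3 vertices {0, 1, 3} are pairwise adjacent, and any tree decomposition puts a clique entirely inside one bag — forcing width ≥ 2. Therefore the treewidth is 2.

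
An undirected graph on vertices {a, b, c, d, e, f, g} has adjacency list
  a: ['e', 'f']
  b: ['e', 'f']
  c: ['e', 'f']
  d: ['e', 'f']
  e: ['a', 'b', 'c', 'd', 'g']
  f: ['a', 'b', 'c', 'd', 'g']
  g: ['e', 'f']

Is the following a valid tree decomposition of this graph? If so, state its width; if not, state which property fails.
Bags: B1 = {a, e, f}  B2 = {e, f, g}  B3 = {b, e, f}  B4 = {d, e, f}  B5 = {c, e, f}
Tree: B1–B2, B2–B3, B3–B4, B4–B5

Yes; width 2.

Vertex coverage: the bags together contain {a, b, c, d, e, f, g}, the full vertex set. Edge coverage: each edge of G has both endpoints in at least one bag. Running intersection: for every vertex, the bags containing it form a connected subtree. All three properties hold, so this is a valid tree decomposition of width max|bag| − 1 = 2, and hence tw(G) ≤ 2.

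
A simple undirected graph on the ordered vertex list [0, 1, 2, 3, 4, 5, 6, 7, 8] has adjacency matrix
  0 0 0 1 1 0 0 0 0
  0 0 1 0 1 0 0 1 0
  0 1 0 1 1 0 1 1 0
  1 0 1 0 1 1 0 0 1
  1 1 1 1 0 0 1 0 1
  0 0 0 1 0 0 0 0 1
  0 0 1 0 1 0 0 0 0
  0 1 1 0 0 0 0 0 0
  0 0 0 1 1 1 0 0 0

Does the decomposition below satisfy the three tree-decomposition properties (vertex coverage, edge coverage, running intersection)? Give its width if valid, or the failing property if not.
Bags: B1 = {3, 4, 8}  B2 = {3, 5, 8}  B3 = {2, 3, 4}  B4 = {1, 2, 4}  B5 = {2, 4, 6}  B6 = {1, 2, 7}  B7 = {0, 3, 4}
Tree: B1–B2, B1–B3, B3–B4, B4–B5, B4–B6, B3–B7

Vertex coverage: the bags together contain {0, 1, 2, 3, 4, 5, 6, 7, 8}, the full vertex set. Edge coverage: each edge of G has both endpoints in at least one bag. Running intersection: for every vertex, the bags containing it form a connected subtree. All three properties hold, so this is a valid tree decomposition of width max|bag| − 1 = 2, and hence tw(G) ≤ 2.

Yes; width 2.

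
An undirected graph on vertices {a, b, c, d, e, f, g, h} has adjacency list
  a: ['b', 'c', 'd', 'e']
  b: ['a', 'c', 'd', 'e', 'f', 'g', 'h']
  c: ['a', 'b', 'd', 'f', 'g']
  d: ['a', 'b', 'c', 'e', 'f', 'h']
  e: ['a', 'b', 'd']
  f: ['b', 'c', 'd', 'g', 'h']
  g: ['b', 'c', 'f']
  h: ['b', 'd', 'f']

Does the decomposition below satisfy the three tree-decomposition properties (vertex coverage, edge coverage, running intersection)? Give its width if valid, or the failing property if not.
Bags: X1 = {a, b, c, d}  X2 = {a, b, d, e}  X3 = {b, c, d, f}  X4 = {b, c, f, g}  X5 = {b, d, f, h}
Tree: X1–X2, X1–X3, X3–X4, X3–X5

Yes; width 3.

Every vertex of G appears in some bag (union = {a, b, c, d, e, f, g, h}); every edge is covered by a bag; and for each vertex v the set of bags containing v is connected in the bag tree. The decomposition is therefore valid. The largest bag has 4 vertices, so the width is 3.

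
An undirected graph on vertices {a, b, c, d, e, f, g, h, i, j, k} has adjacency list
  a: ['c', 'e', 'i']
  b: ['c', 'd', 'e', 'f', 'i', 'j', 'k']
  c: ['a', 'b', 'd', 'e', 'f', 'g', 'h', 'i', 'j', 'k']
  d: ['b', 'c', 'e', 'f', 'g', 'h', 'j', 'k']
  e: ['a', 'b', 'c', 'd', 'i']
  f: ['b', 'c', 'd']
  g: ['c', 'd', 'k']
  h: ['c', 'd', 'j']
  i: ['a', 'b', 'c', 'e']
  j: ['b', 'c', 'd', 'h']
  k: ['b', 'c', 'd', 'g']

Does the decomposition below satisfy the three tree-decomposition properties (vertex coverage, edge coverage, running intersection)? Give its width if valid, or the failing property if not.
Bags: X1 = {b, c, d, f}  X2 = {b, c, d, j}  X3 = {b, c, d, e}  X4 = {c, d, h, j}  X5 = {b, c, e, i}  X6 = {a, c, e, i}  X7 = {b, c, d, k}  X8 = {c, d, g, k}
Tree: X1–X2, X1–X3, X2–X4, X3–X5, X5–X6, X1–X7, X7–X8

Every vertex of G appears in some bag (union = {a, b, c, d, e, f, g, h, i, j, k}); every edge is covered by a bag; and for each vertex v the set of bags containing v is connected in the bag tree. The decomposition is therefore valid. The largest bag has 4 vertices, so the width is 3.

Yes; width 3.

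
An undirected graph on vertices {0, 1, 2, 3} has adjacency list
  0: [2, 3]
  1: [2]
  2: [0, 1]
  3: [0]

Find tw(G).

1

A width-1 tree decomposition is:
Bags: B1 = {1, 2}  B2 = {0, 2}  B3 = {0, 3}
Tree: B1–B2, B2–B3
Each bag holds 2 vertices, so the decomposition has width 1, which upper-bounds the treewidth. G has an edge, so its treewidth is at least 1. The upper and lower bounds meet at 1, so that is the treewidth.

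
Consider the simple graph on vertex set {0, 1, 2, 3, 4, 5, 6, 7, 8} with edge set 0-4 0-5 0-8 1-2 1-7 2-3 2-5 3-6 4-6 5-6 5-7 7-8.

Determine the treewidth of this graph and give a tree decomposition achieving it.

Treewidth 3.
Bags: B1 = {0, 3, 4, 6}  B2 = {0, 3, 5, 6}  B3 = {0, 2, 3, 5}  B4 = {0, 2, 5, 8}  B5 = {2, 5, 7, 8}  B6 = {1, 2, 7, 8}
Tree: B1–B2, B2–B3, B3–B4, B4–B5, B5–B6

The largest bag has 4 vertices, giving width 3; this decomposition certifies tw(G) ≤ 3. For the lower bound: the 4 vertex sets {3,4,6}, {0}, {5}, {1,2,7,8} are disjoint, each induces a connected subgraph, and every pair is joined by at least one edge of G. Contracting each set to a single vertex therefore yields K_{4} as a minor, and since treewidth is minor-monotone, tw(G) ≥ tw(K_{4}) = 3. Combining the bounds, tw(G) = 3.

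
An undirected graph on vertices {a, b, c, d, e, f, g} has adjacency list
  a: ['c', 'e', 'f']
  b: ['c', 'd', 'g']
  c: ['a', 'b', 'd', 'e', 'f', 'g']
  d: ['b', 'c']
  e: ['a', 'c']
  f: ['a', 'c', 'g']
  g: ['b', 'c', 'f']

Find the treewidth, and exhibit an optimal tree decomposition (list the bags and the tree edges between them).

Treewidth 2.
Bags: B1 = {c, f, g}  B2 = {b, c, g}  B3 = {b, c, d}  B4 = {a, c, f}  B5 = {a, c, e}
Tree: B1–B2, B2–B3, B1–B4, B4–B5

The largest bag has 3 vertices, giving width 2; this decomposition certifies tw(G) ≤ 2. On the other hand G contains the 3-clique {b, c, d}. A clique must lie in a single bag of any decomposition, so no decomposition can have width below 2. Therefore the treewidth is 2.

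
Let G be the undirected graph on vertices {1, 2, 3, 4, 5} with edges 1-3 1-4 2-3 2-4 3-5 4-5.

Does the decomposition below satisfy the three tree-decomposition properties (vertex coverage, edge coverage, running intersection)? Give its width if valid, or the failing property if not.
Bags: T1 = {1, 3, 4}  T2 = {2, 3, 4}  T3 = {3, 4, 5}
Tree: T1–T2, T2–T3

Yes; width 2.

Every vertex of G appears in some bag (union = {1, 2, 3, 4, 5}); every edge is covered by a bag; and for each vertex v the set of bags containing v is connected in the bag tree. The decomposition is therefore valid. The largest bag has 3 vertices, so the width is 2.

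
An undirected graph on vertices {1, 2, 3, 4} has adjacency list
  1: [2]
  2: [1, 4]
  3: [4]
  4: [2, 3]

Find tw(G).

1

A width-1 tree decomposition is:
Bags: B1 = {1, 2}  B2 = {2, 4}  B3 = {3, 4}
Tree: B1–B2, B2–B3
Each bag holds 2 vertices, so the decomposition has width 1, which upper-bounds the treewidth. G has an edge, so its treewidth is at least 1. Therefore the treewidth is 1.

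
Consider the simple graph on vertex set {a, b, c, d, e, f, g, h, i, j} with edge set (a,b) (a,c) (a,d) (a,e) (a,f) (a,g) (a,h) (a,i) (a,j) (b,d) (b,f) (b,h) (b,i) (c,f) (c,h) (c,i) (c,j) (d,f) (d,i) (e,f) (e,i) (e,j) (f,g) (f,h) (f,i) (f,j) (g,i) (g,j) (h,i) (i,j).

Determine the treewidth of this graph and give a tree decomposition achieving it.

The largest bag has 5 vertices, giving width 4; this decomposition certifies tw(G) ≤ 4. Conversely, {a, b, d, f, i} is a clique of size 5, and the vertices of any clique must share a bag in every tree decomposition; so some bag has ≥ 5 vertices and tw(G) ≥ 4. Hence tw(G) = 4 exactly.

Treewidth 4.
Bags: B1 = {a, b, f, h, i}  B2 = {a, b, d, f, i}  B3 = {a, c, f, h, i}  B4 = {a, c, f, i, j}  B5 = {a, f, g, i, j}  B6 = {a, e, f, i, j}
Tree: B1–B2, B1–B3, B3–B4, B4–B5, B5–B6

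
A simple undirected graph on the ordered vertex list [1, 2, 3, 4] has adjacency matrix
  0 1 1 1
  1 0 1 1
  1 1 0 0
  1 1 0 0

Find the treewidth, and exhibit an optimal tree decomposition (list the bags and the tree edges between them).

The largest bag has 3 vertices, giving width 2; this decomposition certifies tw(G) ≤ 2. Conversely, {1, 2, 3} is a clique of size 3, and the vertices of any clique must share a bag in every tree decomposition; so some bag has ≥ 3 vertices and tw(G) ≥ 2. Combining the bounds, tw(G) = 2.

Treewidth 2.
One optimal decomposition is:
Bags: B1 = {1, 2, 3}  B2 = {1, 2, 4}
Tree: B1–B2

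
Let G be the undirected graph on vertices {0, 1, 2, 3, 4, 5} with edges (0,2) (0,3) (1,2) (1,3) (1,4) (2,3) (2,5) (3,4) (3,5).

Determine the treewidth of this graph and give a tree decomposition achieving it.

Treewidth 2.
One optimal decomposition is:
Bags: B1 = {1, 2, 3}  B2 = {0, 2, 3}  B3 = {1, 3, 4}  B4 = {2, 3, 5}
Tree: B1–B2, B1–B3, B2–B4

Each bag holds 3 vertices, so the decomposition has width 2, which upper-bounds the treewidth. For the lower bound, the 3 vertices {0, 2, 3} are pairwise adjacent, and any tree decomposition puts a clique entirely inside one bag — forcing width ≥ 2. Combining the bounds, tw(G) = 2.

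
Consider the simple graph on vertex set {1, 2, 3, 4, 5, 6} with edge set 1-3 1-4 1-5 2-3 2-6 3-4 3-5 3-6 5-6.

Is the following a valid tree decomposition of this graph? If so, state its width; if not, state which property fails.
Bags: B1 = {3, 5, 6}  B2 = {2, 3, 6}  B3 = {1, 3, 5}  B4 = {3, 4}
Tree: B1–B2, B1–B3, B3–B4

A tree decomposition must satisfy three properties: every vertex lies in some bag; for every edge, both endpoints lie together in some bag; and for every vertex, the bags containing it form a connected subtree. Here edge (1,4) lies in no bag, so the decomposition is invalid.

No — edge (1,4) lies in no bag.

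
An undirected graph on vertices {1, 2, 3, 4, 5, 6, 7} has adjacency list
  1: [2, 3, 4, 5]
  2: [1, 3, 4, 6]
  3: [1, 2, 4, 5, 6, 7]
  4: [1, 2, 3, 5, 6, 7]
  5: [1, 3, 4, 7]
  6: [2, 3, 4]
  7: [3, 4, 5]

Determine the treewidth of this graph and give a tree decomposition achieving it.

Each bag holds 4 vertices, so the decomposition has width 3, which upper-bounds the treewidth. On the other hand G contains the 4-clique {1, 2, 3, 4}. A clique must lie in a single bag of any decomposition, so no decomposition can have width below 3. Combining the bounds, tw(G) = 3.

Treewidth 3.
Bags: B1 = {1, 3, 4, 5}  B2 = {1, 2, 3, 4}  B3 = {3, 4, 5, 7}  B4 = {2, 3, 4, 6}
Tree: B1–B2, B1–B3, B2–B4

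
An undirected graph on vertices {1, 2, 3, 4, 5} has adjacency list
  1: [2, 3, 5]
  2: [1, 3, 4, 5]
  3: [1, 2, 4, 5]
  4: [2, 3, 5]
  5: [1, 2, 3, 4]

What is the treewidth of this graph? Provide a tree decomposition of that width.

Every bag has size at most 4, so the width is 4 − 1 = 3 and tw(G) ≤ 3. For the lower bound, the 4 vertices {1, 2, 3, 5} are pairwise adjacent, and any tree decomposition puts a clique entirely inside one bag — forcing width ≥ 3. Combining the bounds, tw(G) = 3.

Treewidth 3.
One optimal decomposition is:
Bags: B1 = {1, 2, 3, 5}  B2 = {2, 3, 4, 5}
Tree: B1–B2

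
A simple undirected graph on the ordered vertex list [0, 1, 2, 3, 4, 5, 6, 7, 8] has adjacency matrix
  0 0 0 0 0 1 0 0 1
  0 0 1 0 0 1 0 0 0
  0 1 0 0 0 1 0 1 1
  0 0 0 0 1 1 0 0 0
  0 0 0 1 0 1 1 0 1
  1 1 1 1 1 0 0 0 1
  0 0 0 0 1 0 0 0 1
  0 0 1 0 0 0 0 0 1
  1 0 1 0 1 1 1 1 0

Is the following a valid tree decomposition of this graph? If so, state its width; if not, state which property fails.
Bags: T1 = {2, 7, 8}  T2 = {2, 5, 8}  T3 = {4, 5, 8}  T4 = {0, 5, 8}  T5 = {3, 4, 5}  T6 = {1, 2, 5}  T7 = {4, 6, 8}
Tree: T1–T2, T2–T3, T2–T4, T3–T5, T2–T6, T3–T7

Yes; width 2.

Vertex coverage: the bags together contain {0, 1, 2, 3, 4, 5, 6, 7, 8}, the full vertex set. Edge coverage: each edge of G has both endpoints in at least one bag. Running intersection: for every vertex, the bags containing it form a connected subtree. All three properties hold, so this is a valid tree decomposition of width max|bag| − 1 = 2, and hence tw(G) ≤ 2.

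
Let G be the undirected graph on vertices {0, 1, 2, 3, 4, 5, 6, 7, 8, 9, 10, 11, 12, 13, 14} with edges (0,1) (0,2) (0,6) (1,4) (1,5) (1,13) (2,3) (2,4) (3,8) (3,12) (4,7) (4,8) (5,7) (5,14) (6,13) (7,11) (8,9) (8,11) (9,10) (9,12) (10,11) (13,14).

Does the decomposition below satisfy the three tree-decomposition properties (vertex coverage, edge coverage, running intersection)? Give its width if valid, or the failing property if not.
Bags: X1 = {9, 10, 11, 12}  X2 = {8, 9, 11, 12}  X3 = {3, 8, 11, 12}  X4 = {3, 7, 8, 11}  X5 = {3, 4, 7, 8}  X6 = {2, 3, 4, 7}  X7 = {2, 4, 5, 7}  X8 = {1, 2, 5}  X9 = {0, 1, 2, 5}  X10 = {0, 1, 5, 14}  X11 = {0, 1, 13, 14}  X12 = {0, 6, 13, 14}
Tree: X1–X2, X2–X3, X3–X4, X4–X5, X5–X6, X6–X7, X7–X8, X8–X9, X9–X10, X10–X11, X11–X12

No — edge (4,1) lies in no bag.

A tree decomposition must satisfy three properties: every vertex lies in some bag; for every edge, both endpoints lie together in some bag; and for every vertex, the bags containing it form a connected subtree. Here edge (4,1) lies in no bag, so the decomposition is invalid.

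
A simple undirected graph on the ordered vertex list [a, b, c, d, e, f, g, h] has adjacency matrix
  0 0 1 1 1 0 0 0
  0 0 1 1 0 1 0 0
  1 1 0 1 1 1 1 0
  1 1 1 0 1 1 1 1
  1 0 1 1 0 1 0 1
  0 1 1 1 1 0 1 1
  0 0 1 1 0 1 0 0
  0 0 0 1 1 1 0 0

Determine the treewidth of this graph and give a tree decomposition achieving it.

The largest bag has 4 vertices, giving width 3; this decomposition certifies tw(G) ≤ 3. Conversely, {a, c, d, e} is a clique of size 4, and the vertices of any clique must share a bag in every tree decomposition; so some bag has ≥ 4 vertices and tw(G) ≥ 3. Combining the bounds, tw(G) = 3.

Treewidth 3.
One such decomposition:
Bags: B1 = {c, d, e, f}  B2 = {a, c, d, e}  B3 = {d, e, f, h}  B4 = {b, c, d, f}  B5 = {c, d, f, g}
Tree: B1–B2, B1–B3, B1–B4, B1–B5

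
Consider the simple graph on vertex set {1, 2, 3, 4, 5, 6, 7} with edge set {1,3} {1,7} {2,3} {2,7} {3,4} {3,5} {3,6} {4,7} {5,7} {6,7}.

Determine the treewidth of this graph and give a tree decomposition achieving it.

Treewidth 2.
One optimal decomposition is:
Bags: B1 = {2, 3, 7}  B2 = {3, 6, 7}  B3 = {3, 5, 7}  B4 = {1, 3, 7}  B5 = {3, 4, 7}
Tree: B1–B2, B2–B3, B3–B4, B4–B5

Each bag holds 3 vertices, so the decomposition has width 2, which upper-bounds the treewidth. For the lower bound, G contains the cycle 3–2–7–6–3, so G is not a forest; only forests have treewidth ≤ 1, hence tw(G) ≥ 2. Therefore the treewidth is 2.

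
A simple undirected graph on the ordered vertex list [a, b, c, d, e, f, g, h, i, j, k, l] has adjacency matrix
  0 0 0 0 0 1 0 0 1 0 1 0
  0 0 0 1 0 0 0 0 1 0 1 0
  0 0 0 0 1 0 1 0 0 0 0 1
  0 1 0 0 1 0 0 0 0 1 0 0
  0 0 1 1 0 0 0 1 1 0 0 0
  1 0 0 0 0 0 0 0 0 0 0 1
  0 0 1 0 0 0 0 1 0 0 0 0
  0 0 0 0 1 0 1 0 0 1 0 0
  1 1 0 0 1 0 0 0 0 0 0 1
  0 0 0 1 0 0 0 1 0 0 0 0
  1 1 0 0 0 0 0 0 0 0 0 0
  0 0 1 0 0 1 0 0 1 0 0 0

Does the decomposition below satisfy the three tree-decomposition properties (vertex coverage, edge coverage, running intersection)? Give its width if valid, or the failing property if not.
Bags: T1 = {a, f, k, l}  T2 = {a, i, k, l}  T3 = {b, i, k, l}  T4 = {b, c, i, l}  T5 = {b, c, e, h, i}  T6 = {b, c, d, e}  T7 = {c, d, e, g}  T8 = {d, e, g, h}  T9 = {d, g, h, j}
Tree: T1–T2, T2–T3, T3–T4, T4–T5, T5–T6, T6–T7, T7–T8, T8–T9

No — bags containing vertex h are not connected in the tree.

A tree decomposition must satisfy three properties: every vertex lies in some bag; for every edge, both endpoints lie together in some bag; and for every vertex, the bags containing it form a connected subtree. Here bags containing vertex h are not connected in the tree, so the decomposition is invalid.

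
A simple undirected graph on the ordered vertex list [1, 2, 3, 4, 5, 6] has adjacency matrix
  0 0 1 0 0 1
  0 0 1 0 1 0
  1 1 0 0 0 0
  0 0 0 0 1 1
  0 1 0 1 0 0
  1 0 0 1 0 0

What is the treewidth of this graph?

2

A width-2 tree decomposition is:
Bags: B1 = {2, 3, 5}  B2 = {3, 4, 5}  B3 = {3, 4, 6}  B4 = {1, 3, 6}
Tree: B1–B2, B2–B3, B3–B4
Each bag holds 3 vertices, so the decomposition has width 2, which upper-bounds the treewidth. The edges 3–2–5–4–6–1–3 form a cycle, so G is not a tree and its treewidth is at least 2. Therefore the treewidth is 2.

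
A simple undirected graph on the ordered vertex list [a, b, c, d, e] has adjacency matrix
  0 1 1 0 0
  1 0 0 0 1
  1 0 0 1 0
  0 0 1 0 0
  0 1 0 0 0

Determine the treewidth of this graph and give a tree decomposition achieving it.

Each bag holds 2 vertices, so the decomposition has width 1, which upper-bounds the treewidth. G has an edge, so its treewidth is at least 1. Combining the bounds, tw(G) = 1.

Treewidth 1.
One such decomposition:
Bags: B1 = {b, e}  B2 = {a, b}  B3 = {a, c}  B4 = {c, d}
Tree: B1–B2, B2–B3, B3–B4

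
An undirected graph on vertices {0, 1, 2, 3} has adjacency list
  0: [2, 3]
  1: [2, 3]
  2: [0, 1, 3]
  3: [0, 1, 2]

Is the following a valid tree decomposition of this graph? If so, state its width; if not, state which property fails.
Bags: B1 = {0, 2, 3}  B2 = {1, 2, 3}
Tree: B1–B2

Yes; width 2.

Checking the three conditions: (i) the bags cover all of {0, 1, 2, 3}; (ii) for each edge, some bag contains both endpoints; (iii) the bags containing any fixed vertex form a subtree. All hold, so the decomposition is valid with width 3 − 1 = 2.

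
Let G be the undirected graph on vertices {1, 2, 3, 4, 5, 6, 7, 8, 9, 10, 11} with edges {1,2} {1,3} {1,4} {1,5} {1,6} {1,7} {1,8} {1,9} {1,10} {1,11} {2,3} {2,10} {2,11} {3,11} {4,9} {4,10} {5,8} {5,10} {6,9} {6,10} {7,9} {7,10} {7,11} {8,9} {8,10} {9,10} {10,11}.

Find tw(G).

3

A width-3 tree decomposition is:
Bags: B1 = {1, 8, 9, 10}  B2 = {1, 7, 9, 10}  B3 = {1, 7, 10, 11}  B4 = {1, 6, 9, 10}  B5 = {1, 5, 8, 10}  B6 = {1, 4, 9, 10}  B7 = {1, 2, 10, 11}  B8 = {1, 2, 3, 11}
Tree: B1–B2, B2–B3, B1–B4, B1–B5, B1–B6, B3–B7, B7–B8
Every bag has size at most 4, so the width is 4 − 1 = 3 and tw(G) ≤ 3. On the other hand G contains the 4-clique {1, 8, 9, 10}. A clique must lie in a single bag of any decomposition, so no decomposition can have width below 3. Hence tw(G) = 3 exactly.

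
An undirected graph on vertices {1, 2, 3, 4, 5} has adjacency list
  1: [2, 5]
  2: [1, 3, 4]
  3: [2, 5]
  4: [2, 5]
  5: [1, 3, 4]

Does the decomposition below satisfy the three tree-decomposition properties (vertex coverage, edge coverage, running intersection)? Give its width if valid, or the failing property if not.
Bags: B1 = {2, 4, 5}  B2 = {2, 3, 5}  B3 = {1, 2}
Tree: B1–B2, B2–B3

A tree decomposition must satisfy three properties: every vertex lies in some bag; for every edge, both endpoints lie together in some bag; and for every vertex, the bags containing it form a connected subtree. Here edge (5,1) lies in no bag, so the decomposition is invalid.

No — edge (5,1) lies in no bag.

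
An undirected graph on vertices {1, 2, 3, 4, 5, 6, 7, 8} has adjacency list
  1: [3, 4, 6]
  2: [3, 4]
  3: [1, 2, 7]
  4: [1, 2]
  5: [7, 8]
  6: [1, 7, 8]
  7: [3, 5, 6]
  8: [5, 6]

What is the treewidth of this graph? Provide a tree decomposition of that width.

Each bag holds 3 vertices, so the decomposition has width 2, which upper-bounds the treewidth. For the lower bound, G contains the cycle 2–4–1–3–2, so G is not a forest; only forests have treewidth ≤ 1, hence tw(G) ≥ 2. Therefore the treewidth is 2.

Treewidth 2.
One optimal decomposition is:
Bags: B1 = {2, 3, 4}  B2 = {1, 3, 4}  B3 = {1, 3, 7}  B4 = {1, 6, 7}  B5 = {5, 6, 7}  B6 = {5, 6, 8}
Tree: B1–B2, B2–B3, B3–B4, B4–B5, B5–B6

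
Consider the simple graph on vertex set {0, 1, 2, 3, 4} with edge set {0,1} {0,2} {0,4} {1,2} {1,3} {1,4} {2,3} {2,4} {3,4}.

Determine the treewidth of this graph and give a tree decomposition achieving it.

Each bag holds 4 vertices, so the decomposition has width 3, which upper-bounds the treewidth. Conversely, {0, 1, 2, 4} is a clique of size 4, and the vertices of any clique must share a bag in every tree decomposition; so some bag has ≥ 4 vertices and tw(G) ≥ 3. The upper and lower bounds meet at 3, so that is the treewidth.

Treewidth 3.
One such decomposition:
Bags: B1 = {1, 2, 3, 4}  B2 = {0, 1, 2, 4}
Tree: B1–B2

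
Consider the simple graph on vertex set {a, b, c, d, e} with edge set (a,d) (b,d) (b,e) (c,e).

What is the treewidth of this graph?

A width-1 tree decomposition is:
Bags: B1 = {a, d}  B2 = {b, d}  B3 = {b, e}  B4 = {c, e}
Tree: B1–B2, B2–B3, B3–B4
The largest bag has 2 vertices, giving width 1; this decomposition certifies tw(G) ≤ 1. Any graph with an edge has treewidth ≥ 1, and G has the edge a–d. Combining the bounds, tw(G) = 1.

1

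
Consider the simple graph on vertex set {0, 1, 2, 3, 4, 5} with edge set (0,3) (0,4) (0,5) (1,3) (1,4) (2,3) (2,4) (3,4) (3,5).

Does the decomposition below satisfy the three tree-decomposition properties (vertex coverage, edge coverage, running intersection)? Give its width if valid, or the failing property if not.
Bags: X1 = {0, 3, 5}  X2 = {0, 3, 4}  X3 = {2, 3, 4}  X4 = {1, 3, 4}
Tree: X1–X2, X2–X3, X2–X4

Vertex coverage: the bags together contain {0, 1, 2, 3, 4, 5}, the full vertex set. Edge coverage: each edge of G has both endpoints in at least one bag. Running intersection: for every vertex, the bags containing it form a connected subtree. All three properties hold, so this is a valid tree decomposition of width max|bag| − 1 = 2, and hence tw(G) ≤ 2.

Yes; width 2.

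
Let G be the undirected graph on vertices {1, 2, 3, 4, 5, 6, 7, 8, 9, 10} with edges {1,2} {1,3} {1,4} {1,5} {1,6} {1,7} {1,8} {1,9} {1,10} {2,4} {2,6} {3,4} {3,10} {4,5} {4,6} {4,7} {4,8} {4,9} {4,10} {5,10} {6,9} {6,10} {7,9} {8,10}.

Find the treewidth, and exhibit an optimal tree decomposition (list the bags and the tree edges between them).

Each bag holds 4 vertices, so the decomposition has width 3, which upper-bounds the treewidth. On the other hand G contains the 4-clique {1, 4, 6, 9}. A clique must lie in a single bag of any decomposition, so no decomposition can have width below 3. Combining the bounds, tw(G) = 3.

Treewidth 3.
One optimal decomposition is:
Bags: B1 = {1, 2, 4, 6}  B2 = {1, 4, 6, 10}  B3 = {1, 4, 8, 10}  B4 = {1, 4, 6, 9}  B5 = {1, 4, 5, 10}  B6 = {1, 3, 4, 10}  B7 = {1, 4, 7, 9}
Tree: B1–B2, B2–B3, B1–B4, B2–B5, B5–B6, B4–B7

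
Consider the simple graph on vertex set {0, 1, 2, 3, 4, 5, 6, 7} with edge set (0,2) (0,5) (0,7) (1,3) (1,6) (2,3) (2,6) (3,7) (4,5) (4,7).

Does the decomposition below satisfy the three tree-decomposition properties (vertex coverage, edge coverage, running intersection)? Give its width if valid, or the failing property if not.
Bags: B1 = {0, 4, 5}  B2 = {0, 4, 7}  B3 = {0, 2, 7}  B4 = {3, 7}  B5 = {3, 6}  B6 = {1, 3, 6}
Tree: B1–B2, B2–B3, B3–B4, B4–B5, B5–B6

A tree decomposition must satisfy three properties: every vertex lies in some bag; for every edge, both endpoints lie together in some bag; and for every vertex, the bags containing it form a connected subtree. Here edge (2,3) lies in no bag, so the decomposition is invalid.

No — edge (2,3) lies in no bag.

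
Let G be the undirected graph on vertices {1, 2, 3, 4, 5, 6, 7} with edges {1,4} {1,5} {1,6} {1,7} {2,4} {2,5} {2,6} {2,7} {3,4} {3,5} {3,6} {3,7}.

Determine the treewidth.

A width-3 tree decomposition is:
Bags: B1 = {1, 2, 3, 7}  B2 = {1, 2, 3, 6}  B3 = {1, 2, 3, 5}  B4 = {1, 2, 3, 4}
Tree: B1–B2, B2–B3, B3–B4
Every bag has size at most 4, so the width is 4 − 1 = 3 and tw(G) ≤ 3. For the lower bound: the 4 vertex sets {1,7}, {3,6}, {2}, {5} are disjoint, each induces a connected subgraph, and every pair is joined by at least one edge of G. Contracting each set to a single vertex therefore yields K_{4} as a minor, and since treewidth is minor-monotone, tw(G) ≥ tw(K_{4}) = 3. Therefore the treewidth is 3.

3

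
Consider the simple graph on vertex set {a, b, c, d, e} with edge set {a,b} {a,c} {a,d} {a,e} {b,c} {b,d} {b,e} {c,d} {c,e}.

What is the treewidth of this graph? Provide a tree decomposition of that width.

The largest bag has 4 vertices, giving width 3; this decomposition certifies tw(G) ≤ 3. For the lower bound, the 4 vertices {a, b, c, d} are pairwise adjacent, and any tree decomposition puts a clique entirely inside one bag — forcing width ≥ 3. The upper and lower bounds meet at 3, so that is the treewidth.

Treewidth 3.
One such decomposition:
Bags: B1 = {a, b, c, d}  B2 = {a, b, c, e}
Tree: B1–B2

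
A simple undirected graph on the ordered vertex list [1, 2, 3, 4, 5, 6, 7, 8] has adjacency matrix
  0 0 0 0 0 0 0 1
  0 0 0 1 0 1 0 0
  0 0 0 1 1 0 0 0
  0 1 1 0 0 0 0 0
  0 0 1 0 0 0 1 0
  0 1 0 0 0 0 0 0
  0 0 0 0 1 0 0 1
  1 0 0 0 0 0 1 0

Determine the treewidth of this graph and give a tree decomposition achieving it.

Treewidth 1.
One optimal decomposition is:
Bags: B1 = {2, 6}  B2 = {2, 4}  B3 = {3, 4}  B4 = {3, 5}  B5 = {5, 7}  B6 = {7, 8}  B7 = {1, 8}
Tree: B1–B2, B2–B3, B3–B4, B4–B5, B5–B6, B6–B7

Each bag holds 2 vertices, so the decomposition has width 1, which upper-bounds the treewidth. Any graph with an edge has treewidth ≥ 1, and G has the edge 6–2. The upper and lower bounds meet at 1, so that is the treewidth.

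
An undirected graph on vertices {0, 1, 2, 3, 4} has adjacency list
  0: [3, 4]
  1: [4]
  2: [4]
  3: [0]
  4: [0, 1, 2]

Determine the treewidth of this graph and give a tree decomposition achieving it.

Every bag has size at most 2, so the width is 2 − 1 = 1 and tw(G) ≤ 1. Any graph with an edge has treewidth ≥ 1, and G has the edge 0–4. Hence tw(G) = 1 exactly.

Treewidth 1.
Bags: B1 = {0, 4}  B2 = {1, 4}  B3 = {2, 4}  B4 = {0, 3}
Tree: B1–B2, B1–B3, B1–B4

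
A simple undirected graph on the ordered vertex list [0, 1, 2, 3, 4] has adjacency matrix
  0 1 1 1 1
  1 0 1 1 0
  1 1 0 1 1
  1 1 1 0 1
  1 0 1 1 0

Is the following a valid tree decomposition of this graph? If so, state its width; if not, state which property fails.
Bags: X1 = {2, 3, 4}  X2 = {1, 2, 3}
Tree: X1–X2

No — vertex 0 appears in no bag.

A tree decomposition must satisfy three properties: every vertex lies in some bag; for every edge, both endpoints lie together in some bag; and for every vertex, the bags containing it form a connected subtree. Here vertex 0 appears in no bag, so the decomposition is invalid.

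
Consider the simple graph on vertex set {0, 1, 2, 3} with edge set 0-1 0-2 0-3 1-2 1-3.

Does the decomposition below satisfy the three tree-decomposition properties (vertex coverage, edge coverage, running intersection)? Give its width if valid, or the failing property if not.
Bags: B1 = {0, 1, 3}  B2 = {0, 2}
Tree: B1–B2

A tree decomposition must satisfy three properties: every vertex lies in some bag; for every edge, both endpoints lie together in some bag; and for every vertex, the bags containing it form a connected subtree. Here edge (1,2) lies in no bag, so the decomposition is invalid.

No — edge (1,2) lies in no bag.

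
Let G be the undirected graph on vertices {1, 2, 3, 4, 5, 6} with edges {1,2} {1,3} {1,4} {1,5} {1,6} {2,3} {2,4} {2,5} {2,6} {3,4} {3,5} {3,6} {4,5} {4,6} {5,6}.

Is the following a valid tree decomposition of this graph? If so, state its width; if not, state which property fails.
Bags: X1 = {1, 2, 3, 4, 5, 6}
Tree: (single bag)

Yes; width 5.

Checking the three conditions: (i) the bags cover all of {1, 2, 3, 4, 5, 6}; (ii) for each edge, some bag contains both endpoints; (iii) the bags containing any fixed vertex form a subtree. All hold, so the decomposition is valid with width 6 − 1 = 5.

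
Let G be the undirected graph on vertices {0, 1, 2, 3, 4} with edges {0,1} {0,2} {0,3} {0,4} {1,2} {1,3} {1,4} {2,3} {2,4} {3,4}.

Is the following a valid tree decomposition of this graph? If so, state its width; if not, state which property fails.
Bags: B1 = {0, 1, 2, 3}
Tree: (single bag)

No — vertex 4 appears in no bag.

A tree decomposition must satisfy three properties: every vertex lies in some bag; for every edge, both endpoints lie together in some bag; and for every vertex, the bags containing it form a connected subtree. Here vertex 4 appears in no bag, so the decomposition is invalid.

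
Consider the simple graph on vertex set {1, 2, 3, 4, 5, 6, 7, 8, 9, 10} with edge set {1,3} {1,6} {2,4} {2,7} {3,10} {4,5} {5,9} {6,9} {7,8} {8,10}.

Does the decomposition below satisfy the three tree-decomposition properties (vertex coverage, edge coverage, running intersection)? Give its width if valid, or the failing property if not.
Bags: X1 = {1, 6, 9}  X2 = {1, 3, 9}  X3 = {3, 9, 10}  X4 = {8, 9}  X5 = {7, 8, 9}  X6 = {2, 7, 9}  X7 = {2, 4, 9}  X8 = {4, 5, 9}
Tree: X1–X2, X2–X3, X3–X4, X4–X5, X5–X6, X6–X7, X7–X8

No — edge (10,8) lies in no bag.

A tree decomposition must satisfy three properties: every vertex lies in some bag; for every edge, both endpoints lie together in some bag; and for every vertex, the bags containing it form a connected subtree. Here edge (10,8) lies in no bag, so the decomposition is invalid.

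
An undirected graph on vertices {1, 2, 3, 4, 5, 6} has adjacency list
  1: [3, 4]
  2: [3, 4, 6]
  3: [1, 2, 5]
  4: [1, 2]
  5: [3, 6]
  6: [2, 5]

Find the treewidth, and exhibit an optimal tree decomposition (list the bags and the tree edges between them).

The largest bag has 3 vertices, giving width 2; this decomposition certifies tw(G) ≤ 2. The edges 4–1–3–2–4 form a cycle, so G is not a tree and its treewidth is at least 2. Hence tw(G) = 2 exactly.

Treewidth 2.
One optimal decomposition is:
Bags: B1 = {1, 2, 4}  B2 = {1, 2, 3}  B3 = {2, 3, 6}  B4 = {3, 5, 6}
Tree: B1–B2, B2–B3, B3–B4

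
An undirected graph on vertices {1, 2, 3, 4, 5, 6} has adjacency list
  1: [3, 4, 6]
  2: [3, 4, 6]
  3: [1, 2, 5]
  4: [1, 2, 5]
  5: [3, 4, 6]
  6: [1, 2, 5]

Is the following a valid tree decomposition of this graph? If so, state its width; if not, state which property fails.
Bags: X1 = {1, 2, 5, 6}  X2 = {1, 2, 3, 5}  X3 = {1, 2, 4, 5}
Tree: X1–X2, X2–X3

Vertex coverage: the bags together contain {1, 2, 3, 4, 5, 6}, the full vertex set. Edge coverage: each edge of G has both endpoints in at least one bag. Running intersection: for every vertex, the bags containing it form a connected subtree. All three properties hold, so this is a valid tree decomposition of width max|bag| − 1 = 3, and hence tw(G) ≤ 3.

Yes; width 3.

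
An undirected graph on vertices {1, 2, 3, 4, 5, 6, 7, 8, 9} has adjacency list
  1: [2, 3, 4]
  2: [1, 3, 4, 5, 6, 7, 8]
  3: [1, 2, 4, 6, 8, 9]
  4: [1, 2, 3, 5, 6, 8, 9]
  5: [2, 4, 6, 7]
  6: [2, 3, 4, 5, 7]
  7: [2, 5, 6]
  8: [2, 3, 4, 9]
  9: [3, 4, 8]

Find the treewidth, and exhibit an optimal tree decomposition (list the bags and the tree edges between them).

The largest bag has 4 vertices, giving width 3; this decomposition certifies tw(G) ≤ 3. On the other hand G contains the 4-clique {3, 4, 8, 9}. A clique must lie in a single bag of any decomposition, so no decomposition can have width below 3. Combining the bounds, tw(G) = 3.

Treewidth 3.
One optimal decomposition is:
Bags: B1 = {2, 3, 4, 6}  B2 = {2, 3, 4, 8}  B3 = {2, 4, 5, 6}  B4 = {1, 2, 3, 4}  B5 = {2, 5, 6, 7}  B6 = {3, 4, 8, 9}
Tree: B1–B2, B1–B3, B1–B4, B3–B5, B2–B6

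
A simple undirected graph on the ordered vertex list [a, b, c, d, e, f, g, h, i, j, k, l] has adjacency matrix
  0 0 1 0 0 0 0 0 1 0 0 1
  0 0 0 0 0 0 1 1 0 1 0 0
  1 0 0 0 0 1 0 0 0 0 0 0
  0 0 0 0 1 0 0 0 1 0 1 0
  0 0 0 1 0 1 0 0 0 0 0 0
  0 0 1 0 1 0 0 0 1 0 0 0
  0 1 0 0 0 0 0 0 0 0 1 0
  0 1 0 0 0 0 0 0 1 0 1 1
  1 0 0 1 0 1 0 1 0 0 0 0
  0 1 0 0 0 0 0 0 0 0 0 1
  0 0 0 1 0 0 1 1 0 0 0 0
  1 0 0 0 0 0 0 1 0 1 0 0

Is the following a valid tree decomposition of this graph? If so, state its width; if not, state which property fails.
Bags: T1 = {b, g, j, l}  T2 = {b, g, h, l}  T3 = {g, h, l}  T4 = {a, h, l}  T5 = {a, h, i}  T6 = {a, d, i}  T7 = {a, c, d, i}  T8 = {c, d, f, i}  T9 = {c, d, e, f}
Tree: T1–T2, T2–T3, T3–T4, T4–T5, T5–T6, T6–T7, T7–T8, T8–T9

No — vertex k appears in no bag.

A tree decomposition must satisfy three properties: every vertex lies in some bag; for every edge, both endpoints lie together in some bag; and for every vertex, the bags containing it form a connected subtree. Here vertex k appears in no bag, so the decomposition is invalid.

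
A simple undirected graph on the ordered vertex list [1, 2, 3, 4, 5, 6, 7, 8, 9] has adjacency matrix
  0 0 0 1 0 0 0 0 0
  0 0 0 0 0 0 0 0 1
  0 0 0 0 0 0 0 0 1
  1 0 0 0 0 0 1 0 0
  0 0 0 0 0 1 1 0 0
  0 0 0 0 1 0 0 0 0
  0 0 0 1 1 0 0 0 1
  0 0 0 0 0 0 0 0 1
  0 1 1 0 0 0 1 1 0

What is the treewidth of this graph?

A width-1 tree decomposition is:
Bags: B1 = {5, 7}  B2 = {7, 9}  B3 = {4, 7}  B4 = {1, 4}  B5 = {5, 6}  B6 = {8, 9}  B7 = {3, 9}  B8 = {2, 9}
Tree: B1–B2, B2–B3, B3–B4, B1–B5, B2–B6, B6–B7, B2–B8
Every bag has size at most 2, so the width is 2 − 1 = 1 and tw(G) ≤ 1. G has an edge, so its treewidth is at least 1. Therefore the treewidth is 1.

1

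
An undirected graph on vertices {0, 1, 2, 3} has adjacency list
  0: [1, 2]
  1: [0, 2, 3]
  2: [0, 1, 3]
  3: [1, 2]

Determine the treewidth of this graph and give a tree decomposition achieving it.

Treewidth 2.
One optimal decomposition is:
Bags: B1 = {0, 1, 2}  B2 = {1, 2, 3}
Tree: B1–B2

Each bag holds 3 vertices, so the decomposition has width 2, which upper-bounds the treewidth. Conversely, {0, 1, 2} is a clique of size 3, and the vertices of any clique must share a bag in every tree decomposition; so some bag has ≥ 3 vertices and tw(G) ≥ 2. Combining the bounds, tw(G) = 2.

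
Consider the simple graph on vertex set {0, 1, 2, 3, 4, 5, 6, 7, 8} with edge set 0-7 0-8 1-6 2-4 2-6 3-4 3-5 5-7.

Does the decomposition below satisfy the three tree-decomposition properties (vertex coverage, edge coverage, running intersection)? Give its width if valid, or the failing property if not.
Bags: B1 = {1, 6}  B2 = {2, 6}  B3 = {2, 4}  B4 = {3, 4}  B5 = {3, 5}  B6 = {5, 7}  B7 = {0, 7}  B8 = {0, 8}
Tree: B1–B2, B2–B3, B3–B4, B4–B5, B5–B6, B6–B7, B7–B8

Every vertex of G appears in some bag (union = {0, 1, 2, 3, 4, 5, 6, 7, 8}); every edge is covered by a bag; and for each vertex v the set of bags containing v is connected in the bag tree. The decomposition is therefore valid. The largest bag has 2 vertices, so the width is 1.

Yes; width 1.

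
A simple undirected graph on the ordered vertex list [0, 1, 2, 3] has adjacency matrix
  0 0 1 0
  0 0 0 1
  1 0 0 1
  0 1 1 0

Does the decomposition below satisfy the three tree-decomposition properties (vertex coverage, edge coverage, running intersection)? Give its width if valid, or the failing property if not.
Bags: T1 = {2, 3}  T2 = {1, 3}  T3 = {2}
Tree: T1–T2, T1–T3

A tree decomposition must satisfy three properties: every vertex lies in some bag; for every edge, both endpoints lie together in some bag; and for every vertex, the bags containing it form a connected subtree. Here vertex 0 appears in no bag, so the decomposition is invalid.

No — vertex 0 appears in no bag.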